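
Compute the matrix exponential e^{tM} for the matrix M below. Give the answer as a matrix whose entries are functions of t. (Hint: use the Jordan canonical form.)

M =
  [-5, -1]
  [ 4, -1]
e^{tM} =
  [-2*t*exp(-3*t) + exp(-3*t), -t*exp(-3*t)]
  [4*t*exp(-3*t), 2*t*exp(-3*t) + exp(-3*t)]

Strategy: write M = P · J · P⁻¹ where J is a Jordan canonical form, so e^{tM} = P · e^{tJ} · P⁻¹, and e^{tJ} can be computed block-by-block.

M has Jordan form
J =
  [-3,  1]
  [ 0, -3]
(up to reordering of blocks).

Per-block formulas:
  For a 2×2 Jordan block J_2(-3): exp(t · J_2(-3)) = e^(-3t)·(I + t·N), where N is the 2×2 nilpotent shift.

After assembling e^{tJ} and conjugating by P, we get:

e^{tM} =
  [-2*t*exp(-3*t) + exp(-3*t), -t*exp(-3*t)]
  [4*t*exp(-3*t), 2*t*exp(-3*t) + exp(-3*t)]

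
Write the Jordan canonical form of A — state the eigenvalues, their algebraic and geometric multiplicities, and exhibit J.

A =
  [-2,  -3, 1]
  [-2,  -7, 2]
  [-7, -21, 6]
J_2(-1) ⊕ J_1(-1)

The characteristic polynomial is
  det(x·I − A) = x^3 + 3*x^2 + 3*x + 1 = (x + 1)^3

Eigenvalues and multiplicities (the geometric multiplicity of λ is n − rank(A − λI), which equals the number of Jordan blocks for λ):
  λ = -1: algebraic multiplicity = 3, geometric multiplicity = 2

Determining the block sizes for each eigenvalue:
  λ = -1: 2 blocks summing to 3 forces exactly one block of size 2 and the rest size 1 → block sizes [2, 1]

Assembling the blocks gives a Jordan form
J =
  [-1,  1,  0]
  [ 0, -1,  0]
  [ 0,  0, -1]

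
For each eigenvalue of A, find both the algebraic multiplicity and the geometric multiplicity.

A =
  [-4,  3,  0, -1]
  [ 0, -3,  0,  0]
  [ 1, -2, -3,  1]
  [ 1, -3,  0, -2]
λ = -3: alg = 4, geom = 2

Step 1 — factor the characteristic polynomial to read off the algebraic multiplicities:
  χ_A(x) = (x + 3)^4

Step 2 — compute geometric multiplicities via the rank-nullity identity g(λ) = n − rank(A − λI):
  rank(A − (-3)·I) = 2, so dim ker(A − (-3)·I) = n − 2 = 2

Summary:
  λ = -3: algebraic multiplicity = 4, geometric multiplicity = 2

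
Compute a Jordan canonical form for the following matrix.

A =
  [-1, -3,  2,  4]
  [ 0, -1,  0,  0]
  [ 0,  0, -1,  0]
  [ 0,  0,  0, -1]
J_2(-1) ⊕ J_1(-1) ⊕ J_1(-1)

The characteristic polynomial is
  det(x·I − A) = x^4 + 4*x^3 + 6*x^2 + 4*x + 1 = (x + 1)^4

Eigenvalues and multiplicities (the geometric multiplicity of λ is n − rank(A − λI), which equals the number of Jordan blocks for λ):
  λ = -1: algebraic multiplicity = 4, geometric multiplicity = 3

Determining the block sizes for each eigenvalue:
  λ = -1: 3 blocks summing to 4 forces exactly one block of size 2 and the rest size 1 → block sizes [2, 1, 1]

Assembling the blocks gives a Jordan form
J =
  [-1,  1,  0,  0]
  [ 0, -1,  0,  0]
  [ 0,  0, -1,  0]
  [ 0,  0,  0, -1]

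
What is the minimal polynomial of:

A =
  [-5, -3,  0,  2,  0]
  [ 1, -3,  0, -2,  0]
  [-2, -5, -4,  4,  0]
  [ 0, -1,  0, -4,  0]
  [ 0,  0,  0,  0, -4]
x^3 + 12*x^2 + 48*x + 64

The characteristic polynomial is χ_A(x) = (x + 4)^5, so the eigenvalues are known. The minimal polynomial is
  m_A(x) = Π_λ (x − λ)^{k_λ}
where k_λ is the size of the *largest* Jordan block for λ (equivalently, the smallest k with (A − λI)^k v = 0 for every generalised eigenvector v of λ).

  λ = -4: largest Jordan block has size 3, contributing (x + 4)^3

So m_A(x) = (x + 4)^3 = x^3 + 12*x^2 + 48*x + 64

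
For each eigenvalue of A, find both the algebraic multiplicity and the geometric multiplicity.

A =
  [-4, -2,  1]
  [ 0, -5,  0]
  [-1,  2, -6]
λ = -5: alg = 3, geom = 2

Step 1 — factor the characteristic polynomial to read off the algebraic multiplicities:
  χ_A(x) = (x + 5)^3

Step 2 — compute geometric multiplicities via the rank-nullity identity g(λ) = n − rank(A − λI):
  rank(A − (-5)·I) = 1, so dim ker(A − (-5)·I) = n − 1 = 2

Summary:
  λ = -5: algebraic multiplicity = 3, geometric multiplicity = 2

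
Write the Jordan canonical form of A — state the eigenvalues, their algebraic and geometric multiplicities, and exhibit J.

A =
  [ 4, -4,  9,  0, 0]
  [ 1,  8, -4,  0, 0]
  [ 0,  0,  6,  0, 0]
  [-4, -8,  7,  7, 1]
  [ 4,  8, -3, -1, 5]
J_3(6) ⊕ J_2(6)

The characteristic polynomial is
  det(x·I − A) = x^5 - 30*x^4 + 360*x^3 - 2160*x^2 + 6480*x - 7776 = (x - 6)^5

Eigenvalues and multiplicities (the geometric multiplicity of λ is n − rank(A − λI), which equals the number of Jordan blocks for λ):
  λ = 6: algebraic multiplicity = 5, geometric multiplicity = 2

Determining the block sizes for each eigenvalue:
  λ = 6: with am = 5 and gm = 2, the partition is not yet determined (e.g. several partitions of 5 into 2 parts exist). Let N = A − (6)·I. Computing rank(N^1) = 3, rank(N^2) = 1, rank(N^3) = 0; the number of blocks of size ≥ j is rank(N^{j−1}) − rank(N^j), giving [2, 2, 1]. So we have 1 block(s) of size 3, 1 block(s) of size 2 → block sizes [3, 2]

Assembling the blocks gives a Jordan form
J =
  [6, 1, 0, 0, 0]
  [0, 6, 1, 0, 0]
  [0, 0, 6, 0, 0]
  [0, 0, 0, 6, 1]
  [0, 0, 0, 0, 6]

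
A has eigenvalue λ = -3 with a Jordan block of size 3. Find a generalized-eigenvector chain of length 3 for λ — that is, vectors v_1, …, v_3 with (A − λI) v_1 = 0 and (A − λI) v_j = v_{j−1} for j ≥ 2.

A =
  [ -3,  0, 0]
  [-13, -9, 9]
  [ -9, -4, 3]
A Jordan chain for λ = -3 of length 3:
v_1 = (0, -3, -2)ᵀ
v_2 = (0, -13, -9)ᵀ
v_3 = (1, 0, 0)ᵀ

Let N = A − (-3)·I. We want v_3 with N^3 v_3 = 0 but N^2 v_3 ≠ 0; then v_{j-1} := N · v_j for j = 3, …, 2.

Pick v_3 = (1, 0, 0)ᵀ.
Then v_2 = N · v_3 = (0, -13, -9)ᵀ.
Then v_1 = N · v_2 = (0, -3, -2)ᵀ.

Sanity check: (A − (-3)·I) v_1 = (0, 0, 0)ᵀ = 0. ✓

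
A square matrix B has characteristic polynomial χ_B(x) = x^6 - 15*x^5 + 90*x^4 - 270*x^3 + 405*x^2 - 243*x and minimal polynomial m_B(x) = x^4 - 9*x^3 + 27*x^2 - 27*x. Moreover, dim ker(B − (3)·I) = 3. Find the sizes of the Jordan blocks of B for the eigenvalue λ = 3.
Block sizes for λ = 3: [3, 1, 1]

Step 1 — from the characteristic polynomial, algebraic multiplicity of λ = 3 is 5. From dim ker(B − (3)·I) = 3, there are exactly 3 Jordan blocks for λ = 3.
Step 2 — from the minimal polynomial, the factor (x − 3)^3 tells us the largest block for λ = 3 has size 3.
Step 3 — with total size 5, 3 blocks, and largest block 3, the block sizes (in nonincreasing order) are [3, 1, 1].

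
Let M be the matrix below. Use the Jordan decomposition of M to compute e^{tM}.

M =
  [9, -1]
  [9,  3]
e^{tM} =
  [3*t*exp(6*t) + exp(6*t), -t*exp(6*t)]
  [9*t*exp(6*t), -3*t*exp(6*t) + exp(6*t)]

Strategy: write M = P · J · P⁻¹ where J is a Jordan canonical form, so e^{tM} = P · e^{tJ} · P⁻¹, and e^{tJ} can be computed block-by-block.

M has Jordan form
J =
  [6, 1]
  [0, 6]
(up to reordering of blocks).

Per-block formulas:
  For a 2×2 Jordan block J_2(6): exp(t · J_2(6)) = e^(6t)·(I + t·N), where N is the 2×2 nilpotent shift.

After assembling e^{tJ} and conjugating by P, we get:

e^{tM} =
  [3*t*exp(6*t) + exp(6*t), -t*exp(6*t)]
  [9*t*exp(6*t), -3*t*exp(6*t) + exp(6*t)]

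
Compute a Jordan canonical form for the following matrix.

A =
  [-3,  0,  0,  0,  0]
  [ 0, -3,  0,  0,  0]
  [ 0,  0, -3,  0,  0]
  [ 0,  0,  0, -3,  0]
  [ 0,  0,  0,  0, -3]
J_1(-3) ⊕ J_1(-3) ⊕ J_1(-3) ⊕ J_1(-3) ⊕ J_1(-3)

The characteristic polynomial is
  det(x·I − A) = x^5 + 15*x^4 + 90*x^3 + 270*x^2 + 405*x + 243 = (x + 3)^5

Eigenvalues and multiplicities (the geometric multiplicity of λ is n − rank(A − λI), which equals the number of Jordan blocks for λ):
  λ = -3: algebraic multiplicity = 5, geometric multiplicity = 5

Determining the block sizes for each eigenvalue:
  λ = -3: gm = am = 5, so every block has size 1 → block sizes [1, 1, 1, 1, 1]

Assembling the blocks gives a Jordan form
J =
  [-3,  0,  0,  0,  0]
  [ 0, -3,  0,  0,  0]
  [ 0,  0, -3,  0,  0]
  [ 0,  0,  0, -3,  0]
  [ 0,  0,  0,  0, -3]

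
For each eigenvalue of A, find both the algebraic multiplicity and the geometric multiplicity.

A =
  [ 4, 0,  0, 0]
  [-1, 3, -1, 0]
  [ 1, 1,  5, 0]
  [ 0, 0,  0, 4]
λ = 4: alg = 4, geom = 3

Step 1 — factor the characteristic polynomial to read off the algebraic multiplicities:
  χ_A(x) = (x - 4)^4

Step 2 — compute geometric multiplicities via the rank-nullity identity g(λ) = n − rank(A − λI):
  rank(A − (4)·I) = 1, so dim ker(A − (4)·I) = n − 1 = 3

Summary:
  λ = 4: algebraic multiplicity = 4, geometric multiplicity = 3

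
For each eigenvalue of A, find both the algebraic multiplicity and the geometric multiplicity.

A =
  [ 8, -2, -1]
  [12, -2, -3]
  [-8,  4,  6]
λ = 4: alg = 3, geom = 2

Step 1 — factor the characteristic polynomial to read off the algebraic multiplicities:
  χ_A(x) = (x - 4)^3

Step 2 — compute geometric multiplicities via the rank-nullity identity g(λ) = n − rank(A − λI):
  rank(A − (4)·I) = 1, so dim ker(A − (4)·I) = n − 1 = 2

Summary:
  λ = 4: algebraic multiplicity = 3, geometric multiplicity = 2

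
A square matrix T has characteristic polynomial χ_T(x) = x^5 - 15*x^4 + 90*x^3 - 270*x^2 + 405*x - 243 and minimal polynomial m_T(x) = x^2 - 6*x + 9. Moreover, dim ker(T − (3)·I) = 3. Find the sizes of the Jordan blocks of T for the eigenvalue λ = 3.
Block sizes for λ = 3: [2, 2, 1]

Step 1 — from the characteristic polynomial, algebraic multiplicity of λ = 3 is 5. From dim ker(T − (3)·I) = 3, there are exactly 3 Jordan blocks for λ = 3.
Step 2 — from the minimal polynomial, the factor (x − 3)^2 tells us the largest block for λ = 3 has size 2.
Step 3 — with total size 5, 3 blocks, and largest block 2, the block sizes (in nonincreasing order) are [2, 2, 1].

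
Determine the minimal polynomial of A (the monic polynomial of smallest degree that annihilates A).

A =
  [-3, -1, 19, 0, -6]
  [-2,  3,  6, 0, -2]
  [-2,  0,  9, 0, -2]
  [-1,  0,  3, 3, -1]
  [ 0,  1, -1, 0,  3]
x^2 - 6*x + 9

The characteristic polynomial is χ_A(x) = (x - 3)^5, so the eigenvalues are known. The minimal polynomial is
  m_A(x) = Π_λ (x − λ)^{k_λ}
where k_λ is the size of the *largest* Jordan block for λ (equivalently, the smallest k with (A − λI)^k v = 0 for every generalised eigenvector v of λ).

  λ = 3: largest Jordan block has size 2, contributing (x − 3)^2

So m_A(x) = (x - 3)^2 = x^2 - 6*x + 9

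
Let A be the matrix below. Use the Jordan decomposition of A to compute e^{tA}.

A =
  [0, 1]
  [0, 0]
e^{tA} =
  [1, t]
  [0, 1]

Strategy: write A = P · J · P⁻¹ where J is a Jordan canonical form, so e^{tA} = P · e^{tJ} · P⁻¹, and e^{tJ} can be computed block-by-block.

A has Jordan form
J =
  [0, 1]
  [0, 0]
(up to reordering of blocks).

Per-block formulas:
  For a 2×2 Jordan block J_2(0): exp(t · J_2(0)) = e^(0t)·(I + t·N), where N is the 2×2 nilpotent shift.

After assembling e^{tJ} and conjugating by P, we get:

e^{tA} =
  [1, t]
  [0, 1]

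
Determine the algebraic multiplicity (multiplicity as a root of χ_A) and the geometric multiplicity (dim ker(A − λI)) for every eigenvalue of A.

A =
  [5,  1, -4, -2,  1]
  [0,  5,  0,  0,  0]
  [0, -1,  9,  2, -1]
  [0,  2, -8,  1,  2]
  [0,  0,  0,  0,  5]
λ = 5: alg = 5, geom = 4

Step 1 — factor the characteristic polynomial to read off the algebraic multiplicities:
  χ_A(x) = (x - 5)^5

Step 2 — compute geometric multiplicities via the rank-nullity identity g(λ) = n − rank(A − λI):
  rank(A − (5)·I) = 1, so dim ker(A − (5)·I) = n − 1 = 4

Summary:
  λ = 5: algebraic multiplicity = 5, geometric multiplicity = 4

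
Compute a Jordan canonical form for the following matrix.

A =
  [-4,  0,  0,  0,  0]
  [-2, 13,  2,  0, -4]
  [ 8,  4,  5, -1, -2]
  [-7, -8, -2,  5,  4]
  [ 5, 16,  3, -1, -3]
J_1(-4) ⊕ J_3(5) ⊕ J_1(5)

The characteristic polynomial is
  det(x·I − A) = x^5 - 16*x^4 + 70*x^3 + 100*x^2 - 1375*x + 2500 = (x - 5)^4*(x + 4)

Eigenvalues and multiplicities (the geometric multiplicity of λ is n − rank(A − λI), which equals the number of Jordan blocks for λ):
  λ = -4: algebraic multiplicity = 1, geometric multiplicity = 1
  λ = 5: algebraic multiplicity = 4, geometric multiplicity = 2

Determining the block sizes for each eigenvalue:
  λ = -4: one block (gm = 1), so the single block has size am = 1 → block sizes [1]
  λ = 5: with am = 4 and gm = 2, the partition is not yet determined (e.g. several partitions of 4 into 2 parts exist). Let N = A − (5)·I. Computing rank(N^1) = 3, rank(N^2) = 2, rank(N^3) = 1; the number of blocks of size ≥ j is rank(N^{j−1}) − rank(N^j), giving [2, 1, 1]. So we have 1 block(s) of size 3, 1 block(s) of size 1 → block sizes [3, 1]

Assembling the blocks gives a Jordan form
J =
  [-4, 0, 0, 0, 0]
  [ 0, 5, 1, 0, 0]
  [ 0, 0, 5, 1, 0]
  [ 0, 0, 0, 5, 0]
  [ 0, 0, 0, 0, 5]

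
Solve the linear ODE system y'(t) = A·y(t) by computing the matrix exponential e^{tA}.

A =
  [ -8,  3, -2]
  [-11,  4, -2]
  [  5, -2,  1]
e^{tA} =
  [3*t^2*exp(-t) - 7*t*exp(-t) + exp(-t), -t^2*exp(-t) + 3*t*exp(-t), 2*t^2*exp(-t) - 2*t*exp(-t)]
  [6*t^2*exp(-t) - 11*t*exp(-t), -2*t^2*exp(-t) + 5*t*exp(-t) + exp(-t), 4*t^2*exp(-t) - 2*t*exp(-t)]
  [-3*t^2*exp(-t)/2 + 5*t*exp(-t), t^2*exp(-t)/2 - 2*t*exp(-t), -t^2*exp(-t) + 2*t*exp(-t) + exp(-t)]

Strategy: write A = P · J · P⁻¹ where J is a Jordan canonical form, so e^{tA} = P · e^{tJ} · P⁻¹, and e^{tJ} can be computed block-by-block.

A has Jordan form
J =
  [-1,  1,  0]
  [ 0, -1,  1]
  [ 0,  0, -1]
(up to reordering of blocks).

Per-block formulas:
  For a 3×3 Jordan block J_3(-1): exp(t · J_3(-1)) = e^(-1t)·(I + t·N + (t^2/2)·N^2), where N is the 3×3 nilpotent shift.

After assembling e^{tJ} and conjugating by P, we get:

e^{tA} =
  [3*t^2*exp(-t) - 7*t*exp(-t) + exp(-t), -t^2*exp(-t) + 3*t*exp(-t), 2*t^2*exp(-t) - 2*t*exp(-t)]
  [6*t^2*exp(-t) - 11*t*exp(-t), -2*t^2*exp(-t) + 5*t*exp(-t) + exp(-t), 4*t^2*exp(-t) - 2*t*exp(-t)]
  [-3*t^2*exp(-t)/2 + 5*t*exp(-t), t^2*exp(-t)/2 - 2*t*exp(-t), -t^2*exp(-t) + 2*t*exp(-t) + exp(-t)]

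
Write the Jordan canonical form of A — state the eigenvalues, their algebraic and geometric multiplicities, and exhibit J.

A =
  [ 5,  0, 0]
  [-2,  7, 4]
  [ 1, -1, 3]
J_2(5) ⊕ J_1(5)

The characteristic polynomial is
  det(x·I − A) = x^3 - 15*x^2 + 75*x - 125 = (x - 5)^3

Eigenvalues and multiplicities (the geometric multiplicity of λ is n − rank(A − λI), which equals the number of Jordan blocks for λ):
  λ = 5: algebraic multiplicity = 3, geometric multiplicity = 2

Determining the block sizes for each eigenvalue:
  λ = 5: 2 blocks summing to 3 forces exactly one block of size 2 and the rest size 1 → block sizes [2, 1]

Assembling the blocks gives a Jordan form
J =
  [5, 1, 0]
  [0, 5, 0]
  [0, 0, 5]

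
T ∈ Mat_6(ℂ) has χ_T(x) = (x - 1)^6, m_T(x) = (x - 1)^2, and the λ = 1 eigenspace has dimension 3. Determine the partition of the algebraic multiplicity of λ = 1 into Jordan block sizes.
Block sizes for λ = 1: [2, 2, 2]

Step 1 — from the characteristic polynomial, algebraic multiplicity of λ = 1 is 6. From dim ker(T − (1)·I) = 3, there are exactly 3 Jordan blocks for λ = 1.
Step 2 — from the minimal polynomial, the factor (x − 1)^2 tells us the largest block for λ = 1 has size 2.
Step 3 — with total size 6, 3 blocks, and largest block 2, the block sizes (in nonincreasing order) are [2, 2, 2].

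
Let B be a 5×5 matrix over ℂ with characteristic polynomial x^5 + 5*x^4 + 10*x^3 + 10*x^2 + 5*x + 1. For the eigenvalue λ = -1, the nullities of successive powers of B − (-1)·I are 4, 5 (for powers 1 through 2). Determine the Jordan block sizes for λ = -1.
Block sizes for λ = -1: [2, 1, 1, 1]

From the dimensions of kernels of powers, the number of Jordan blocks of size at least j is d_j − d_{j−1} where d_j = dim ker(N^j) (with d_0 = 0). Computing the differences gives [4, 1].
The number of blocks of size exactly k is (#blocks of size ≥ k) − (#blocks of size ≥ k + 1), so the partition is: 3 block(s) of size 1, 1 block(s) of size 2.
In nonincreasing order the block sizes are [2, 1, 1, 1].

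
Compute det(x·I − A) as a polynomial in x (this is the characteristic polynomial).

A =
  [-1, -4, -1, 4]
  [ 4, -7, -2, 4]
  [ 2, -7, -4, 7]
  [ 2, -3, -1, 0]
x^4 + 12*x^3 + 54*x^2 + 108*x + 81

Expanding det(x·I − A) (e.g. by cofactor expansion or by noting that A is similar to its Jordan form J, which has the same characteristic polynomial as A) gives
  χ_A(x) = x^4 + 12*x^3 + 54*x^2 + 108*x + 81
which factors as (x + 3)^4. The eigenvalues (with algebraic multiplicities) are λ = -3 with multiplicity 4.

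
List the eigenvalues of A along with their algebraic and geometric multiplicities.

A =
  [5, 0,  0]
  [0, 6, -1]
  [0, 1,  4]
λ = 5: alg = 3, geom = 2

Step 1 — factor the characteristic polynomial to read off the algebraic multiplicities:
  χ_A(x) = (x - 5)^3

Step 2 — compute geometric multiplicities via the rank-nullity identity g(λ) = n − rank(A − λI):
  rank(A − (5)·I) = 1, so dim ker(A − (5)·I) = n − 1 = 2

Summary:
  λ = 5: algebraic multiplicity = 3, geometric multiplicity = 2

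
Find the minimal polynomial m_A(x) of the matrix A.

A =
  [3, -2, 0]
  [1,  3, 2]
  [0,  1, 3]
x^3 - 9*x^2 + 27*x - 27

The characteristic polynomial is χ_A(x) = (x - 3)^3, so the eigenvalues are known. The minimal polynomial is
  m_A(x) = Π_λ (x − λ)^{k_λ}
where k_λ is the size of the *largest* Jordan block for λ (equivalently, the smallest k with (A − λI)^k v = 0 for every generalised eigenvector v of λ).

  λ = 3: largest Jordan block has size 3, contributing (x − 3)^3

So m_A(x) = (x - 3)^3 = x^3 - 9*x^2 + 27*x - 27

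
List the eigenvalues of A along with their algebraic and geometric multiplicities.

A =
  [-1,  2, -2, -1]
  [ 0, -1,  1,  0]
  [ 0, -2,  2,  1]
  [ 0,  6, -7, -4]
λ = -1: alg = 4, geom = 2

Step 1 — factor the characteristic polynomial to read off the algebraic multiplicities:
  χ_A(x) = (x + 1)^4

Step 2 — compute geometric multiplicities via the rank-nullity identity g(λ) = n − rank(A − λI):
  rank(A − (-1)·I) = 2, so dim ker(A − (-1)·I) = n − 2 = 2

Summary:
  λ = -1: algebraic multiplicity = 4, geometric multiplicity = 2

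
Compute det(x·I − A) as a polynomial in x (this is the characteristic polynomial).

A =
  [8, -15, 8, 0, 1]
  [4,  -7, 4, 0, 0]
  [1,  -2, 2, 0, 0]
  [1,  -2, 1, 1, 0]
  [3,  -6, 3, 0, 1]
x^5 - 5*x^4 + 10*x^3 - 10*x^2 + 5*x - 1

Expanding det(x·I − A) (e.g. by cofactor expansion or by noting that A is similar to its Jordan form J, which has the same characteristic polynomial as A) gives
  χ_A(x) = x^5 - 5*x^4 + 10*x^3 - 10*x^2 + 5*x - 1
which factors as (x - 1)^5. The eigenvalues (with algebraic multiplicities) are λ = 1 with multiplicity 5.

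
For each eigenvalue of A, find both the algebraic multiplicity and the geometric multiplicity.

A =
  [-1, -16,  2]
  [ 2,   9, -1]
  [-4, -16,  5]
λ = 3: alg = 1, geom = 1; λ = 5: alg = 2, geom = 1

Step 1 — factor the characteristic polynomial to read off the algebraic multiplicities:
  χ_A(x) = (x - 5)^2*(x - 3)

Step 2 — compute geometric multiplicities via the rank-nullity identity g(λ) = n − rank(A − λI):
  rank(A − (3)·I) = 2, so dim ker(A − (3)·I) = n − 2 = 1
  rank(A − (5)·I) = 2, so dim ker(A − (5)·I) = n − 2 = 1

Summary:
  λ = 3: algebraic multiplicity = 1, geometric multiplicity = 1
  λ = 5: algebraic multiplicity = 2, geometric multiplicity = 1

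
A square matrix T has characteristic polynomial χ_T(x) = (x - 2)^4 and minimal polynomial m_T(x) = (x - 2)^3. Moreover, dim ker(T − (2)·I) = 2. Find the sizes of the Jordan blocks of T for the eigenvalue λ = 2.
Block sizes for λ = 2: [3, 1]

Step 1 — from the characteristic polynomial, algebraic multiplicity of λ = 2 is 4. From dim ker(T − (2)·I) = 2, there are exactly 2 Jordan blocks for λ = 2.
Step 2 — from the minimal polynomial, the factor (x − 2)^3 tells us the largest block for λ = 2 has size 3.
Step 3 — with total size 4, 2 blocks, and largest block 3, the block sizes (in nonincreasing order) are [3, 1].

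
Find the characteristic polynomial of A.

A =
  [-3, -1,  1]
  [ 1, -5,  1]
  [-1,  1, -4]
x^3 + 12*x^2 + 48*x + 64

Expanding det(x·I − A) (e.g. by cofactor expansion or by noting that A is similar to its Jordan form J, which has the same characteristic polynomial as A) gives
  χ_A(x) = x^3 + 12*x^2 + 48*x + 64
which factors as (x + 4)^3. The eigenvalues (with algebraic multiplicities) are λ = -4 with multiplicity 3.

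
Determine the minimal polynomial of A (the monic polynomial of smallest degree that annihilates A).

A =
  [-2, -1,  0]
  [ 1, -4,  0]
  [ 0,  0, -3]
x^2 + 6*x + 9

The characteristic polynomial is χ_A(x) = (x + 3)^3, so the eigenvalues are known. The minimal polynomial is
  m_A(x) = Π_λ (x − λ)^{k_λ}
where k_λ is the size of the *largest* Jordan block for λ (equivalently, the smallest k with (A − λI)^k v = 0 for every generalised eigenvector v of λ).

  λ = -3: largest Jordan block has size 2, contributing (x + 3)^2

So m_A(x) = (x + 3)^2 = x^2 + 6*x + 9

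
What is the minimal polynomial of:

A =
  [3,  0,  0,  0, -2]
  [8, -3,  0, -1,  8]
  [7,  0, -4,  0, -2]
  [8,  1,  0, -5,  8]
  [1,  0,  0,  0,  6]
x^4 - x^3 - 36*x^2 + 16*x + 320

The characteristic polynomial is χ_A(x) = (x - 5)*(x - 4)*(x + 4)^3, so the eigenvalues are known. The minimal polynomial is
  m_A(x) = Π_λ (x − λ)^{k_λ}
where k_λ is the size of the *largest* Jordan block for λ (equivalently, the smallest k with (A − λI)^k v = 0 for every generalised eigenvector v of λ).

  λ = -4: largest Jordan block has size 2, contributing (x + 4)^2
  λ = 4: largest Jordan block has size 1, contributing (x − 4)
  λ = 5: largest Jordan block has size 1, contributing (x − 5)

So m_A(x) = (x - 5)*(x - 4)*(x + 4)^2 = x^4 - x^3 - 36*x^2 + 16*x + 320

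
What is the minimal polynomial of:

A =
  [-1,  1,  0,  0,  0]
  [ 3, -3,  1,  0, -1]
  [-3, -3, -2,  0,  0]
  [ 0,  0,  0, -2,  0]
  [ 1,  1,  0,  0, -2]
x^3 + 6*x^2 + 12*x + 8

The characteristic polynomial is χ_A(x) = (x + 2)^5, so the eigenvalues are known. The minimal polynomial is
  m_A(x) = Π_λ (x − λ)^{k_λ}
where k_λ is the size of the *largest* Jordan block for λ (equivalently, the smallest k with (A − λI)^k v = 0 for every generalised eigenvector v of λ).

  λ = -2: largest Jordan block has size 3, contributing (x + 2)^3

So m_A(x) = (x + 2)^3 = x^3 + 6*x^2 + 12*x + 8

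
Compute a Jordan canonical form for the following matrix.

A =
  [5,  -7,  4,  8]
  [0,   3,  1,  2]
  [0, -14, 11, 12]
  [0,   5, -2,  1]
J_3(5) ⊕ J_1(5)

The characteristic polynomial is
  det(x·I − A) = x^4 - 20*x^3 + 150*x^2 - 500*x + 625 = (x - 5)^4

Eigenvalues and multiplicities (the geometric multiplicity of λ is n − rank(A − λI), which equals the number of Jordan blocks for λ):
  λ = 5: algebraic multiplicity = 4, geometric multiplicity = 2

Determining the block sizes for each eigenvalue:
  λ = 5: with am = 4 and gm = 2, the partition is not yet determined (e.g. several partitions of 4 into 2 parts exist). Let N = A − (5)·I. Computing rank(N^1) = 2, rank(N^2) = 1, rank(N^3) = 0; the number of blocks of size ≥ j is rank(N^{j−1}) − rank(N^j), giving [2, 1, 1]. So we have 1 block(s) of size 3, 1 block(s) of size 1 → block sizes [3, 1]

Assembling the blocks gives a Jordan form
J =
  [5, 1, 0, 0]
  [0, 5, 1, 0]
  [0, 0, 5, 0]
  [0, 0, 0, 5]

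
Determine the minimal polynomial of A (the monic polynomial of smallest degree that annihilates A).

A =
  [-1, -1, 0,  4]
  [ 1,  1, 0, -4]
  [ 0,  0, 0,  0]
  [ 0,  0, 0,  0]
x^2

The characteristic polynomial is χ_A(x) = x^4, so the eigenvalues are known. The minimal polynomial is
  m_A(x) = Π_λ (x − λ)^{k_λ}
where k_λ is the size of the *largest* Jordan block for λ (equivalently, the smallest k with (A − λI)^k v = 0 for every generalised eigenvector v of λ).

  λ = 0: largest Jordan block has size 2, contributing (x − 0)^2

So m_A(x) = x^2 = x^2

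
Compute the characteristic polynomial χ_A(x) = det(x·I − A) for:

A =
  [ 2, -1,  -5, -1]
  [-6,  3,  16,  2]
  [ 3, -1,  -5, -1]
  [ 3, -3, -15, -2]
x^4 + 2*x^3 - 2*x - 1

Expanding det(x·I − A) (e.g. by cofactor expansion or by noting that A is similar to its Jordan form J, which has the same characteristic polynomial as A) gives
  χ_A(x) = x^4 + 2*x^3 - 2*x - 1
which factors as (x - 1)*(x + 1)^3. The eigenvalues (with algebraic multiplicities) are λ = -1 with multiplicity 3, λ = 1 with multiplicity 1.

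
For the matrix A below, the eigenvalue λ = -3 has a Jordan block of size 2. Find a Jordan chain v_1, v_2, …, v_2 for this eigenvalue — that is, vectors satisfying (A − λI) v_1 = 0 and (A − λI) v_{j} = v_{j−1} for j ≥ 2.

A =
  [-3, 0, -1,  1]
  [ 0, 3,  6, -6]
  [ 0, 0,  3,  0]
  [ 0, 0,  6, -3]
A Jordan chain for λ = -3 of length 2:
v_1 = (1, 0, 0, 0)ᵀ
v_2 = (0, 1, 0, 1)ᵀ

Let N = A − (-3)·I. We want v_2 with N^2 v_2 = 0 but N^1 v_2 ≠ 0; then v_{j-1} := N · v_j for j = 2, …, 2.

Pick v_2 = (0, 1, 0, 1)ᵀ.
Then v_1 = N · v_2 = (1, 0, 0, 0)ᵀ.

Sanity check: (A − (-3)·I) v_1 = (0, 0, 0, 0)ᵀ = 0. ✓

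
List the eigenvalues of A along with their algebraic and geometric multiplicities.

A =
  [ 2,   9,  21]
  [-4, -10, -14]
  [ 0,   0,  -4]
λ = -4: alg = 3, geom = 2

Step 1 — factor the characteristic polynomial to read off the algebraic multiplicities:
  χ_A(x) = (x + 4)^3

Step 2 — compute geometric multiplicities via the rank-nullity identity g(λ) = n − rank(A − λI):
  rank(A − (-4)·I) = 1, so dim ker(A − (-4)·I) = n − 1 = 2

Summary:
  λ = -4: algebraic multiplicity = 3, geometric multiplicity = 2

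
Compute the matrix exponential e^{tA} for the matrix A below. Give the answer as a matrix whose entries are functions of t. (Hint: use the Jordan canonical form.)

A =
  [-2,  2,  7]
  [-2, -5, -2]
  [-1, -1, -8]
e^{tA} =
  [-t^2*exp(-5*t) + 3*t*exp(-5*t) + exp(-5*t), -t^2*exp(-5*t)/2 + 2*t*exp(-5*t), -2*t^2*exp(-5*t) + 7*t*exp(-5*t)]
  [-2*t^2*exp(-5*t) - 2*t*exp(-5*t), -t^2*exp(-5*t) + exp(-5*t), -4*t^2*exp(-5*t) - 2*t*exp(-5*t)]
  [t^2*exp(-5*t) - t*exp(-5*t), t^2*exp(-5*t)/2 - t*exp(-5*t), 2*t^2*exp(-5*t) - 3*t*exp(-5*t) + exp(-5*t)]

Strategy: write A = P · J · P⁻¹ where J is a Jordan canonical form, so e^{tA} = P · e^{tJ} · P⁻¹, and e^{tJ} can be computed block-by-block.

A has Jordan form
J =
  [-5,  1,  0]
  [ 0, -5,  1]
  [ 0,  0, -5]
(up to reordering of blocks).

Per-block formulas:
  For a 3×3 Jordan block J_3(-5): exp(t · J_3(-5)) = e^(-5t)·(I + t·N + (t^2/2)·N^2), where N is the 3×3 nilpotent shift.

After assembling e^{tJ} and conjugating by P, we get:

e^{tA} =
  [-t^2*exp(-5*t) + 3*t*exp(-5*t) + exp(-5*t), -t^2*exp(-5*t)/2 + 2*t*exp(-5*t), -2*t^2*exp(-5*t) + 7*t*exp(-5*t)]
  [-2*t^2*exp(-5*t) - 2*t*exp(-5*t), -t^2*exp(-5*t) + exp(-5*t), -4*t^2*exp(-5*t) - 2*t*exp(-5*t)]
  [t^2*exp(-5*t) - t*exp(-5*t), t^2*exp(-5*t)/2 - t*exp(-5*t), 2*t^2*exp(-5*t) - 3*t*exp(-5*t) + exp(-5*t)]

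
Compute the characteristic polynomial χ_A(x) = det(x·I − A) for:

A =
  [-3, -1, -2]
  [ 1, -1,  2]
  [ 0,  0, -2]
x^3 + 6*x^2 + 12*x + 8

Expanding det(x·I − A) (e.g. by cofactor expansion or by noting that A is similar to its Jordan form J, which has the same characteristic polynomial as A) gives
  χ_A(x) = x^3 + 6*x^2 + 12*x + 8
which factors as (x + 2)^3. The eigenvalues (with algebraic multiplicities) are λ = -2 with multiplicity 3.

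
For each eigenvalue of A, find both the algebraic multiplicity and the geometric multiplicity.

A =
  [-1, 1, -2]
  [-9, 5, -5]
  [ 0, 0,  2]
λ = 2: alg = 3, geom = 1

Step 1 — factor the characteristic polynomial to read off the algebraic multiplicities:
  χ_A(x) = (x - 2)^3

Step 2 — compute geometric multiplicities via the rank-nullity identity g(λ) = n − rank(A − λI):
  rank(A − (2)·I) = 2, so dim ker(A − (2)·I) = n − 2 = 1

Summary:
  λ = 2: algebraic multiplicity = 3, geometric multiplicity = 1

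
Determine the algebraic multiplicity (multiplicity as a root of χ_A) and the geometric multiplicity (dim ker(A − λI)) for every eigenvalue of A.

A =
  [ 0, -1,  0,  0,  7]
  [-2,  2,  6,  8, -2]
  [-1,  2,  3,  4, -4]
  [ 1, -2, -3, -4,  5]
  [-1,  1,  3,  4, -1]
λ = 0: alg = 5, geom = 2

Step 1 — factor the characteristic polynomial to read off the algebraic multiplicities:
  χ_A(x) = x^5

Step 2 — compute geometric multiplicities via the rank-nullity identity g(λ) = n − rank(A − λI):
  rank(A − (0)·I) = 3, so dim ker(A − (0)·I) = n − 3 = 2

Summary:
  λ = 0: algebraic multiplicity = 5, geometric multiplicity = 2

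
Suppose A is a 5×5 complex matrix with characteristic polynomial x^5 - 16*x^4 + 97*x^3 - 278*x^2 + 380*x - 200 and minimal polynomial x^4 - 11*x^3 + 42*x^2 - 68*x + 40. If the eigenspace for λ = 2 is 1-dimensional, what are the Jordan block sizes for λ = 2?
Block sizes for λ = 2: [3]

Step 1 — from the characteristic polynomial, algebraic multiplicity of λ = 2 is 3. From dim ker(A − (2)·I) = 1, there are exactly 1 Jordan blocks for λ = 2.
Step 2 — from the minimal polynomial, the factor (x − 2)^3 tells us the largest block for λ = 2 has size 3.
Step 3 — with total size 3, 1 blocks, and largest block 3, the block sizes (in nonincreasing order) are [3].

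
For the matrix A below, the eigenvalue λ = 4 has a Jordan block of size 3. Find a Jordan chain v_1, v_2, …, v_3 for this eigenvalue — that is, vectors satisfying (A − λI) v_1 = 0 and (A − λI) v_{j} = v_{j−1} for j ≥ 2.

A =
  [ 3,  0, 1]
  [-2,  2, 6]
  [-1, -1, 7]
A Jordan chain for λ = 4 of length 3:
v_1 = (-1, -2, -1)ᵀ
v_2 = (0, -2, -1)ᵀ
v_3 = (0, 1, 0)ᵀ

Let N = A − (4)·I. We want v_3 with N^3 v_3 = 0 but N^2 v_3 ≠ 0; then v_{j-1} := N · v_j for j = 3, …, 2.

Pick v_3 = (0, 1, 0)ᵀ.
Then v_2 = N · v_3 = (0, -2, -1)ᵀ.
Then v_1 = N · v_2 = (-1, -2, -1)ᵀ.

Sanity check: (A − (4)·I) v_1 = (0, 0, 0)ᵀ = 0. ✓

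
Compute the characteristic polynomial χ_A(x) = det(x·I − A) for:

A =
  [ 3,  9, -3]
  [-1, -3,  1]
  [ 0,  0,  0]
x^3

Expanding det(x·I − A) (e.g. by cofactor expansion or by noting that A is similar to its Jordan form J, which has the same characteristic polynomial as A) gives
  χ_A(x) = x^3
which factors as x^3. The eigenvalues (with algebraic multiplicities) are λ = 0 with multiplicity 3.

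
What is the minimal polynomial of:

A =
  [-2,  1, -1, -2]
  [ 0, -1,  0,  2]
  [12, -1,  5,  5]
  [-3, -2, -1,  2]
x^3 - 3*x^2 + 3*x - 1

The characteristic polynomial is χ_A(x) = (x - 1)^4, so the eigenvalues are known. The minimal polynomial is
  m_A(x) = Π_λ (x − λ)^{k_λ}
where k_λ is the size of the *largest* Jordan block for λ (equivalently, the smallest k with (A − λI)^k v = 0 for every generalised eigenvector v of λ).

  λ = 1: largest Jordan block has size 3, contributing (x − 1)^3

So m_A(x) = (x - 1)^3 = x^3 - 3*x^2 + 3*x - 1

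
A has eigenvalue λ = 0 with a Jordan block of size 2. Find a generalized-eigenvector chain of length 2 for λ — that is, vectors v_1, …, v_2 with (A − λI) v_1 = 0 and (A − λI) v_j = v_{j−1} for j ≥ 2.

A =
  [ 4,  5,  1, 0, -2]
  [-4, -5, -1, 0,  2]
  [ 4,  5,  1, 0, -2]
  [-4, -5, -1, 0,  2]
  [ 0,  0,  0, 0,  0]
A Jordan chain for λ = 0 of length 2:
v_1 = (4, -4, 4, -4, 0)ᵀ
v_2 = (1, 0, 0, 0, 0)ᵀ

Let N = A − (0)·I. We want v_2 with N^2 v_2 = 0 but N^1 v_2 ≠ 0; then v_{j-1} := N · v_j for j = 2, …, 2.

Pick v_2 = (1, 0, 0, 0, 0)ᵀ.
Then v_1 = N · v_2 = (4, -4, 4, -4, 0)ᵀ.

Sanity check: (A − (0)·I) v_1 = (0, 0, 0, 0, 0)ᵀ = 0. ✓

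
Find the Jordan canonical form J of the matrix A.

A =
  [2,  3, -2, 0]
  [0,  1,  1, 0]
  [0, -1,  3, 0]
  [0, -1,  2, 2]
J_3(2) ⊕ J_1(2)

The characteristic polynomial is
  det(x·I − A) = x^4 - 8*x^3 + 24*x^2 - 32*x + 16 = (x - 2)^4

Eigenvalues and multiplicities (the geometric multiplicity of λ is n − rank(A − λI), which equals the number of Jordan blocks for λ):
  λ = 2: algebraic multiplicity = 4, geometric multiplicity = 2

Determining the block sizes for each eigenvalue:
  λ = 2: with am = 4 and gm = 2, the partition is not yet determined (e.g. several partitions of 4 into 2 parts exist). Let N = A − (2)·I. Computing rank(N^1) = 2, rank(N^2) = 1, rank(N^3) = 0; the number of blocks of size ≥ j is rank(N^{j−1}) − rank(N^j), giving [2, 1, 1]. So we have 1 block(s) of size 3, 1 block(s) of size 1 → block sizes [3, 1]

Assembling the blocks gives a Jordan form
J =
  [2, 1, 0, 0]
  [0, 2, 1, 0]
  [0, 0, 2, 0]
  [0, 0, 0, 2]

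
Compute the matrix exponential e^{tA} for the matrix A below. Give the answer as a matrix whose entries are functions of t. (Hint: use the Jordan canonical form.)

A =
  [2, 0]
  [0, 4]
e^{tA} =
  [exp(2*t), 0]
  [0, exp(4*t)]

Strategy: write A = P · J · P⁻¹ where J is a Jordan canonical form, so e^{tA} = P · e^{tJ} · P⁻¹, and e^{tJ} can be computed block-by-block.

A has Jordan form
J =
  [2, 0]
  [0, 4]
(up to reordering of blocks).

Per-block formulas:
  For a 1×1 block at λ = 4: exp(t · [4]) = [e^(4t)].
  For a 1×1 block at λ = 2: exp(t · [2]) = [e^(2t)].

After assembling e^{tJ} and conjugating by P, we get:

e^{tA} =
  [exp(2*t), 0]
  [0, exp(4*t)]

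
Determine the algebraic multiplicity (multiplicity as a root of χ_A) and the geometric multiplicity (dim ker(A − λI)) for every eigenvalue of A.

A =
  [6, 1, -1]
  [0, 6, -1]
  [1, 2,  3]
λ = 5: alg = 3, geom = 1

Step 1 — factor the characteristic polynomial to read off the algebraic multiplicities:
  χ_A(x) = (x - 5)^3

Step 2 — compute geometric multiplicities via the rank-nullity identity g(λ) = n − rank(A − λI):
  rank(A − (5)·I) = 2, so dim ker(A − (5)·I) = n − 2 = 1

Summary:
  λ = 5: algebraic multiplicity = 3, geometric multiplicity = 1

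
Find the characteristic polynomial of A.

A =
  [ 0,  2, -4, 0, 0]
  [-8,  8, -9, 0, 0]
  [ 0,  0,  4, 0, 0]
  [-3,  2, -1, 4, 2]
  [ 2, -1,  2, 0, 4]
x^5 - 20*x^4 + 160*x^3 - 640*x^2 + 1280*x - 1024

Expanding det(x·I − A) (e.g. by cofactor expansion or by noting that A is similar to its Jordan form J, which has the same characteristic polynomial as A) gives
  χ_A(x) = x^5 - 20*x^4 + 160*x^3 - 640*x^2 + 1280*x - 1024
which factors as (x - 4)^5. The eigenvalues (with algebraic multiplicities) are λ = 4 with multiplicity 5.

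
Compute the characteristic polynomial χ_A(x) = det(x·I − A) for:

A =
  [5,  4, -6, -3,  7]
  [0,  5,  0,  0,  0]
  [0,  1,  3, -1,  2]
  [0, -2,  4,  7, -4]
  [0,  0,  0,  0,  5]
x^5 - 25*x^4 + 250*x^3 - 1250*x^2 + 3125*x - 3125

Expanding det(x·I − A) (e.g. by cofactor expansion or by noting that A is similar to its Jordan form J, which has the same characteristic polynomial as A) gives
  χ_A(x) = x^5 - 25*x^4 + 250*x^3 - 1250*x^2 + 3125*x - 3125
which factors as (x - 5)^5. The eigenvalues (with algebraic multiplicities) are λ = 5 with multiplicity 5.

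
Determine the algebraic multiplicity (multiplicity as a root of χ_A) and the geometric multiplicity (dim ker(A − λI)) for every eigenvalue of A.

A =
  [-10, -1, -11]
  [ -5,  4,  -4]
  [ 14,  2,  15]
λ = 3: alg = 3, geom = 1

Step 1 — factor the characteristic polynomial to read off the algebraic multiplicities:
  χ_A(x) = (x - 3)^3

Step 2 — compute geometric multiplicities via the rank-nullity identity g(λ) = n − rank(A − λI):
  rank(A − (3)·I) = 2, so dim ker(A − (3)·I) = n − 2 = 1

Summary:
  λ = 3: algebraic multiplicity = 3, geometric multiplicity = 1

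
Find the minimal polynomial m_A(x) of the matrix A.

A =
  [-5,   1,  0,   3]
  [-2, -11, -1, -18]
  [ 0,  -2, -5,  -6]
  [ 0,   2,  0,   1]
x^3 + 15*x^2 + 75*x + 125

The characteristic polynomial is χ_A(x) = (x + 5)^4, so the eigenvalues are known. The minimal polynomial is
  m_A(x) = Π_λ (x − λ)^{k_λ}
where k_λ is the size of the *largest* Jordan block for λ (equivalently, the smallest k with (A − λI)^k v = 0 for every generalised eigenvector v of λ).

  λ = -5: largest Jordan block has size 3, contributing (x + 5)^3

So m_A(x) = (x + 5)^3 = x^3 + 15*x^2 + 75*x + 125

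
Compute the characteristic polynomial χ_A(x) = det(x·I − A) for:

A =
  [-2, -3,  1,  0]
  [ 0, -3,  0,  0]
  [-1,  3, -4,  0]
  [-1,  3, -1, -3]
x^4 + 12*x^3 + 54*x^2 + 108*x + 81

Expanding det(x·I − A) (e.g. by cofactor expansion or by noting that A is similar to its Jordan form J, which has the same characteristic polynomial as A) gives
  χ_A(x) = x^4 + 12*x^3 + 54*x^2 + 108*x + 81
which factors as (x + 3)^4. The eigenvalues (with algebraic multiplicities) are λ = -3 with multiplicity 4.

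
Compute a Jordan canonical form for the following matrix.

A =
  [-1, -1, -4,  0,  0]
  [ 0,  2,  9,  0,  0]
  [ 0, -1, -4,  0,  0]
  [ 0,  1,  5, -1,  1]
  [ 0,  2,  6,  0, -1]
J_3(-1) ⊕ J_2(-1)

The characteristic polynomial is
  det(x·I − A) = x^5 + 5*x^4 + 10*x^3 + 10*x^2 + 5*x + 1 = (x + 1)^5

Eigenvalues and multiplicities (the geometric multiplicity of λ is n − rank(A − λI), which equals the number of Jordan blocks for λ):
  λ = -1: algebraic multiplicity = 5, geometric multiplicity = 2

Determining the block sizes for each eigenvalue:
  λ = -1: with am = 5 and gm = 2, the partition is not yet determined (e.g. several partitions of 5 into 2 parts exist). Let N = A − (-1)·I. Computing rank(N^1) = 3, rank(N^2) = 1, rank(N^3) = 0; the number of blocks of size ≥ j is rank(N^{j−1}) − rank(N^j), giving [2, 2, 1]. So we have 1 block(s) of size 3, 1 block(s) of size 2 → block sizes [3, 2]

Assembling the blocks gives a Jordan form
J =
  [-1,  1,  0,  0,  0]
  [ 0, -1,  1,  0,  0]
  [ 0,  0, -1,  0,  0]
  [ 0,  0,  0, -1,  1]
  [ 0,  0,  0,  0, -1]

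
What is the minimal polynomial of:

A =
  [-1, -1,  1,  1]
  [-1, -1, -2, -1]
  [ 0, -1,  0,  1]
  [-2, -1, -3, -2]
x^3 + 3*x^2 + 3*x + 1

The characteristic polynomial is χ_A(x) = (x + 1)^4, so the eigenvalues are known. The minimal polynomial is
  m_A(x) = Π_λ (x − λ)^{k_λ}
where k_λ is the size of the *largest* Jordan block for λ (equivalently, the smallest k with (A − λI)^k v = 0 for every generalised eigenvector v of λ).

  λ = -1: largest Jordan block has size 3, contributing (x + 1)^3

So m_A(x) = (x + 1)^3 = x^3 + 3*x^2 + 3*x + 1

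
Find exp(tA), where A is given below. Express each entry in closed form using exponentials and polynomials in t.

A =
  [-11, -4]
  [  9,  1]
e^{tA} =
  [-6*t*exp(-5*t) + exp(-5*t), -4*t*exp(-5*t)]
  [9*t*exp(-5*t), 6*t*exp(-5*t) + exp(-5*t)]

Strategy: write A = P · J · P⁻¹ where J is a Jordan canonical form, so e^{tA} = P · e^{tJ} · P⁻¹, and e^{tJ} can be computed block-by-block.

A has Jordan form
J =
  [-5,  1]
  [ 0, -5]
(up to reordering of blocks).

Per-block formulas:
  For a 2×2 Jordan block J_2(-5): exp(t · J_2(-5)) = e^(-5t)·(I + t·N), where N is the 2×2 nilpotent shift.

After assembling e^{tJ} and conjugating by P, we get:

e^{tA} =
  [-6*t*exp(-5*t) + exp(-5*t), -4*t*exp(-5*t)]
  [9*t*exp(-5*t), 6*t*exp(-5*t) + exp(-5*t)]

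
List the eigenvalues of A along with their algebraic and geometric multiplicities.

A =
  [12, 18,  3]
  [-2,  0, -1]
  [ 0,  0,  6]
λ = 6: alg = 3, geom = 2

Step 1 — factor the characteristic polynomial to read off the algebraic multiplicities:
  χ_A(x) = (x - 6)^3

Step 2 — compute geometric multiplicities via the rank-nullity identity g(λ) = n − rank(A − λI):
  rank(A − (6)·I) = 1, so dim ker(A − (6)·I) = n − 1 = 2

Summary:
  λ = 6: algebraic multiplicity = 3, geometric multiplicity = 2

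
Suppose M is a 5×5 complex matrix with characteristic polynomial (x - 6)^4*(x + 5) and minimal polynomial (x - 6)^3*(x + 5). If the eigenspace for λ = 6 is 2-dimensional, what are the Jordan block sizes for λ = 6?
Block sizes for λ = 6: [3, 1]

Step 1 — from the characteristic polynomial, algebraic multiplicity of λ = 6 is 4. From dim ker(M − (6)·I) = 2, there are exactly 2 Jordan blocks for λ = 6.
Step 2 — from the minimal polynomial, the factor (x − 6)^3 tells us the largest block for λ = 6 has size 3.
Step 3 — with total size 4, 2 blocks, and largest block 3, the block sizes (in nonincreasing order) are [3, 1].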